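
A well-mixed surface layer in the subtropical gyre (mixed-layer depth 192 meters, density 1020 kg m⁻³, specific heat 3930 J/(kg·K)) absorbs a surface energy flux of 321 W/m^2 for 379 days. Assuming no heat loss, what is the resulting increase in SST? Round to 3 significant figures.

13.7 K

Areal heat capacity C = ρ c_p D = 1020 × 3930 × 192 = 7.70×10^8 J/(m^2 K).
Net heat input Q = F Δt = 321 × (379 days × 86400 s/day) = 1.05×10^10 J/m².
ΔT = Q / C = 1.05×10^10 / 7.70×10^8 = 13.7 K.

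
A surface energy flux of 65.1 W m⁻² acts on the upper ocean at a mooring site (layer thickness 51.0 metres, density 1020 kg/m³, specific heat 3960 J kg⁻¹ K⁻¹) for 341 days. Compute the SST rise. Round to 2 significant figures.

Areal heat capacity C = ρ c_p D = 1020 × 3960 × 51.0 = 2.06×10^8 J/(m^2 K).
Net heat input Q = F Δt = 65.1 × (341 days × 86400 s/day) = 1.92×10^9 J/m².
ΔT = Q / C = 1.92×10^9 / 2.06×10^8 = 9.31 K.

9.3 K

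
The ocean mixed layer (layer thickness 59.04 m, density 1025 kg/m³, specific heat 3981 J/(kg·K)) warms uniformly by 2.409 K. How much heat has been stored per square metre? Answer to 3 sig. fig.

Areal heat capacity C = ρ c_p D = 1025 × 3981 × 59.04 = 2.41×10^8 J/(m^2 K).
ΔQ = C ΔT = 2.41×10^8 × 2.409 = 5.80×10^8 J/m².

5.80×10^8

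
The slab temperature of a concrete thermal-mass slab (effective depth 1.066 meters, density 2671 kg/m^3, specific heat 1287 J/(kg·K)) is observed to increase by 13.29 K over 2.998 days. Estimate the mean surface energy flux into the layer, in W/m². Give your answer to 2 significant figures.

190

Areal heat capacity C = ρ c_p D = 2671 × 1287 × 1.066 = 3.66×10^6 J/(m^2 K).
Required heat per unit area: Q = C ΔT = 3.66×10^6 × 13.29 = 4.87×10^7 J/m².
Flux F = Q / Δt = 4.87×10^7 / 2.59×10^5 s = 188 W/m².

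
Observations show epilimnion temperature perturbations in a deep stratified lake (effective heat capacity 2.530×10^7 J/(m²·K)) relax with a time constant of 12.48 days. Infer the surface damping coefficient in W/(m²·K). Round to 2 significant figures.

23

Areal heat capacity C = 2.530×10^7 J/(m²·K) (given).
τ = 12.48 days = 1.08×10^6 s.
λ = C / τ = 2.53×10^7 / 1.08×10^6 = 23.5 W/(m²·K).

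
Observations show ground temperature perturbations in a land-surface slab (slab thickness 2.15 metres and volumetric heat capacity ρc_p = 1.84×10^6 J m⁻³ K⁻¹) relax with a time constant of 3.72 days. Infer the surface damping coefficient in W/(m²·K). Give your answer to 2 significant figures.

12

Areal heat capacity C = ρc_p × D = 1.84×10^6 × 2.15 = 3.96×10^6 J/(m^2 K).
τ = 3.72 days = 3.21×10^5 s.
λ = C / τ = 3.96×10^6 / 3.21×10^5 = 12.3 W/(m²·K).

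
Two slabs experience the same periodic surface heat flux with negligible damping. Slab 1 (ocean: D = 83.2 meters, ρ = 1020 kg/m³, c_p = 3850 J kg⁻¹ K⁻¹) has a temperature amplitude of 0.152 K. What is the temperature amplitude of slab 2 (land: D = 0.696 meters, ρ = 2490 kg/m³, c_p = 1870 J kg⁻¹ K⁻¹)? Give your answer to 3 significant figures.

15.3 K

C_ocean = 3.27×10^8 J/(m²·K); C_land = 3.24×10^6 J/(m²·K).
A ∝ 1/C ⇒ A_land = A_ocean × C_ocean/C_land = 0.152 × 101 = 15.3 K.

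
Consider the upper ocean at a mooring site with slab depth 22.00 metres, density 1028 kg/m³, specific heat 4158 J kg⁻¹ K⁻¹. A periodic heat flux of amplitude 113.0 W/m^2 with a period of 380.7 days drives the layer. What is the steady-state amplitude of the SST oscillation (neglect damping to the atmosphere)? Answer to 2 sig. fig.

6.3 K

Areal heat capacity C = ρ c_p D = 1028 × 4158 × 22.00 = 9.40×10^7 J m⁻² K⁻¹.
Angular frequency ω = 2π / T = 2π / 3.29×10^7 s = 1.91×10^-7 s⁻¹.
Cω = 9.40×10^7 × 1.91×10^-7 = 18.0 W/(m²·K).
Amplitude A = F₀ / (Cω) = 113.0 / 18.0 = 6.29 K.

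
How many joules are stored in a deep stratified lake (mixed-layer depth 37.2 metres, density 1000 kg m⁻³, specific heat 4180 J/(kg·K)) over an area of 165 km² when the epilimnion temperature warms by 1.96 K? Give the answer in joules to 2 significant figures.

Areal heat capacity C = ρ c_p D = 1000 × 4180 × 37.2 = 1.55×10^8 J/(m^2 K).
Heat per unit area: q = C ΔT = 1.55×10^8 × 1.96 = 3.05×10^8 J/m².
Total heat: Q = q × A = 3.05×10^8 × (165 × 10⁶ m²) = 5.03×10^16 J.

5.0×10^16 J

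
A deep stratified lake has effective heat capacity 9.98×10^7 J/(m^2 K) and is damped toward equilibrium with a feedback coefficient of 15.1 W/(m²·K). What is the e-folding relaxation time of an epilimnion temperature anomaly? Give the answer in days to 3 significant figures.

76.5 days

Areal heat capacity C = 9.98×10^7 J/(m^2 K) (given).
Relaxation time τ = C / λ = 9.98×10^7 / 15.1 = 6.61×10^6 s.
In days: 6.61×10^6 s / (86400 s/day) = 76.5 days.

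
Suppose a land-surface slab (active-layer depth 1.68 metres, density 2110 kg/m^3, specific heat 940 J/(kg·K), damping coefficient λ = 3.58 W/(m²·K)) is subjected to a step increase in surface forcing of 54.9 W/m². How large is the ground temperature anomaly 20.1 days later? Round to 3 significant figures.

13.0 K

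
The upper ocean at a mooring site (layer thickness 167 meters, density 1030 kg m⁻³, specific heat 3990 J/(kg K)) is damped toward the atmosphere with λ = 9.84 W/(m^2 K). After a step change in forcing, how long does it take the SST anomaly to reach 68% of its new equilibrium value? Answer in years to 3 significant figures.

Areal heat capacity C = ρ c_p D = 1030 × 3990 × 167 = 6.86×10^8 J m⁻² K⁻¹.
τ = C / λ = 6.86×10^8 / 9.84 = 6.97×10^7 s.
Fraction reached: 1 − e^(−t/τ) = 0.68 ⇒ t = −τ ln(1 − 0.68) = τ × 1.14.
t = 7.95×10^7 s = 2.52 years.

2.52 years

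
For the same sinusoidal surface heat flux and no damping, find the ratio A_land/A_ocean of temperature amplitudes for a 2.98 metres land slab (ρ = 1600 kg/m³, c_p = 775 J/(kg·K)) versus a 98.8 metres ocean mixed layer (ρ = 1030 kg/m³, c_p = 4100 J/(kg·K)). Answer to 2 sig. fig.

110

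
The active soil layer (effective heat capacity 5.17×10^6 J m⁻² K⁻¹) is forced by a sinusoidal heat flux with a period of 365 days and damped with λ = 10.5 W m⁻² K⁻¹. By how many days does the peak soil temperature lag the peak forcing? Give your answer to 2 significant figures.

5.7 days

Areal heat capacity C = 5.17×10^6 J m⁻² K⁻¹ (given).
ω = 2π / 3.15×10^7 s = 1.99×10^-7 s⁻¹.
Phase lag φ = arctan(Cω/λ) = arctan(1.03/10.5) = 0.0978 rad.
Time lag = φ / ω = 0.0978 / 1.99×10^-7 = 4.91×10^5 s = 5.68 days.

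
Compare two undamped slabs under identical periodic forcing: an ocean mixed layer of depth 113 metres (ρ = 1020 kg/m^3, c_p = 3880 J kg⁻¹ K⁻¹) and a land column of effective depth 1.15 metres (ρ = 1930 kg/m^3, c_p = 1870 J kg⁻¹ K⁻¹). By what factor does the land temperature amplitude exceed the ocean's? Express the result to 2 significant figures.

C_ocean = 1020 × 3880 × 113 = 4.47×10^8 J/(m²·K).
C_land = 1930 × 1870 × 1.15 = 4.15×10^6 J/(m²·K).
Undamped amplitude ∝ 1/C, so A_land/A_ocean = C_ocean/C_land = 108.

110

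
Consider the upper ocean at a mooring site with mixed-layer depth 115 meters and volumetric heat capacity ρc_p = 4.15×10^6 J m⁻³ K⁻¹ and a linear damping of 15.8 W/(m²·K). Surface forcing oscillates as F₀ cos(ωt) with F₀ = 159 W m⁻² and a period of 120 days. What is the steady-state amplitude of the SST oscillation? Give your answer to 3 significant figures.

0.549 K

Areal heat capacity C = ρc_p × D = 4.15×10^6 × 115 = 4.77×10^8 J/(m²·K).
Angular frequency ω = 2π / T = 2π / 1.04×10^7 s = 6.06×10^-7 s⁻¹.
√((Cω)² + λ²) = √((289)² + 15.8²) = 290 W/(m²·K).
Amplitude A = F₀ / √((Cω)²+λ²) = 159 / 290 = 0.549 K.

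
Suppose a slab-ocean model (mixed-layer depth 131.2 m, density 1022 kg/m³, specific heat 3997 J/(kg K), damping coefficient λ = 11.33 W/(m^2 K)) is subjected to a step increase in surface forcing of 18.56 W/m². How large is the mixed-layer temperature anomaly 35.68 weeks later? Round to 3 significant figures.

0.600 K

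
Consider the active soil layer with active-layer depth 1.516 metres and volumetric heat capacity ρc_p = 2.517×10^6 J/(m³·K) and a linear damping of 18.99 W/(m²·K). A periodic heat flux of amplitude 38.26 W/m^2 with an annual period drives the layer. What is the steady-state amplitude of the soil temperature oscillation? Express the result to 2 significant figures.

2.0 K

Areal heat capacity C = ρc_p × D = 2.517×10^6 × 1.516 = 3.82×10^6 J m⁻² K⁻¹.
Angular frequency ω = 2π / T = 2π / 3.15×10^7 s = 1.99×10^-7 s⁻¹.
√((Cω)² + λ²) = √((0.760)² + 18.99²) = 19.0 W/(m²·K).
Amplitude A = F₀ / √((Cω)²+λ²) = 38.26 / 19.0 = 2.01 K.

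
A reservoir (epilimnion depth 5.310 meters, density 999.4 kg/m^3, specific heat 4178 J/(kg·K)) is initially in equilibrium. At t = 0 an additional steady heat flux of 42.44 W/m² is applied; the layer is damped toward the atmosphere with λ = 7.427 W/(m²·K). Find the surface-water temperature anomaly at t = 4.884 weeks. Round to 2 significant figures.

3.6 K

Areal heat capacity C = ρ c_p D = 999.4 × 4178 × 5.310 = 2.22×10^7 J/(m²·K).
τ = C / λ = 2.22×10^7 / 7.427 = 2.99×10^6 s.
Equilibrium anomaly ΔT_eq = F / λ = 42.44 / 7.427 = 5.71 K.
t = 4.884 weeks = 2.95×10^6 s, so t/τ = 0.989.
ΔT(t) = ΔT_eq (1 − e^(−t/τ)) = 5.71 × (1 − e^−0.989) = 3.59 K.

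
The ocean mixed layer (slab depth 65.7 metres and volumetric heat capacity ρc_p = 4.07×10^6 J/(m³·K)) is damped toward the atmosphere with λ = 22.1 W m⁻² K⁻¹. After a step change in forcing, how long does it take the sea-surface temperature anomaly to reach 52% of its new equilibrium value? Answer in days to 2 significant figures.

100 days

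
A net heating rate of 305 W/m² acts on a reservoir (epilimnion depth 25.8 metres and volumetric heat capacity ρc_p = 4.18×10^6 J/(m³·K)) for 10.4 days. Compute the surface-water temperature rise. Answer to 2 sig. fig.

Areal heat capacity C = ρc_p × D = 4.18×10^6 × 25.8 = 1.08×10^8 J m⁻² K⁻¹.
Net heat input Q = F Δt = 305 × (10.4 days × 86400 s/day) = 2.74×10^8 J/m².
ΔT = Q / C = 2.74×10^8 / 1.08×10^8 = 2.54 K.

2.5 K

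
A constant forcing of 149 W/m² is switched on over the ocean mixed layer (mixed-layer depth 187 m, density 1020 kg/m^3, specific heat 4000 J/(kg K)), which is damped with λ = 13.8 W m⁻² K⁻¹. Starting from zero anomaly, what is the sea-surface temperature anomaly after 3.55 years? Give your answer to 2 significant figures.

Areal heat capacity C = ρ c_p D = 1020 × 4000 × 187 = 7.63×10^8 J m⁻² K⁻¹.
τ = C / λ = 7.63×10^8 / 13.8 = 5.53×10^7 s.
Equilibrium anomaly ΔT_eq = F / λ = 149 / 13.8 = 10.8 K.
t = 3.55 years = 1.12×10^8 s, so t/τ = 2.03.
ΔT(t) = ΔT_eq (1 − e^(−t/τ)) = 10.8 × (1 − e^−2.03) = 9.37 K.

9.4 K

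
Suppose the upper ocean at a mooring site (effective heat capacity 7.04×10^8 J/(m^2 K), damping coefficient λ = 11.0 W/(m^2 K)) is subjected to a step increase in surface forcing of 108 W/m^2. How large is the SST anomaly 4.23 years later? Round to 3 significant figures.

8.60 K

Areal heat capacity C = 7.04×10^8 J/(m^2 K) (given).
τ = C / λ = 7.04×10^8 / 11.0 = 6.40×10^7 s.
Equilibrium anomaly ΔT_eq = F / λ = 108 / 11.0 = 9.82 K.
t = 4.23 years = 1.33×10^8 s, so t/τ = 2.09.
ΔT(t) = ΔT_eq (1 − e^(−t/τ)) = 9.82 × (1 − e^−2.09) = 8.60 K.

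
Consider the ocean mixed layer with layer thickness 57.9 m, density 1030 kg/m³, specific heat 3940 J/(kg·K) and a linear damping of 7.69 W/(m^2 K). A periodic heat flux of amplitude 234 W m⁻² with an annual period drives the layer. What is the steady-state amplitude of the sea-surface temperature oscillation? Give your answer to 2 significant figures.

4.9 K

Areal heat capacity C = ρ c_p D = 1030 × 3940 × 57.9 = 2.35×10^8 J/(m^2 K).
Angular frequency ω = 2π / T = 2π / 3.15×10^7 s = 1.99×10^-7 s⁻¹.
√((Cω)² + λ²) = √((46.8)² + 7.69²) = 47.4 W/(m²·K).
Amplitude A = F₀ / √((Cω)²+λ²) = 234 / 47.4 = 4.93 K.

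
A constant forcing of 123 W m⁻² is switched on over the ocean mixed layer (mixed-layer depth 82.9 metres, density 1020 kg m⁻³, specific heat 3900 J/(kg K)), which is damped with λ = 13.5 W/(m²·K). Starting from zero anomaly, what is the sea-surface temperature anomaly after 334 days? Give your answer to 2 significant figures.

Areal heat capacity C = ρ c_p D = 1020 × 3900 × 82.9 = 3.30×10^8 J/(m²·K).
τ = C / λ = 3.30×10^8 / 13.5 = 2.44×10^7 s.
Equilibrium anomaly ΔT_eq = F / λ = 123 / 13.5 = 9.11 K.
t = 334 days = 2.89×10^7 s, so t/τ = 1.18.
ΔT(t) = ΔT_eq (1 − e^(−t/τ)) = 9.11 × (1 − e^−1.18) = 6.32 K.

6.3 K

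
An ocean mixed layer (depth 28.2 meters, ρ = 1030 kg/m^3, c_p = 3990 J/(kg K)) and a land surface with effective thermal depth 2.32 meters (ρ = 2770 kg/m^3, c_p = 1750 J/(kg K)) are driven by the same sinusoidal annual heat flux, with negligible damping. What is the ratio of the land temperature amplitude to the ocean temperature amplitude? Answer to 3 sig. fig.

C_ocean = 1030 × 3990 × 28.2 = 1.16×10^8 J/(m²·K).
C_land = 2770 × 1750 × 2.32 = 1.12×10^7 J/(m²·K).
Undamped amplitude ∝ 1/C, so A_land/A_ocean = C_ocean/C_land = 10.3.

10.3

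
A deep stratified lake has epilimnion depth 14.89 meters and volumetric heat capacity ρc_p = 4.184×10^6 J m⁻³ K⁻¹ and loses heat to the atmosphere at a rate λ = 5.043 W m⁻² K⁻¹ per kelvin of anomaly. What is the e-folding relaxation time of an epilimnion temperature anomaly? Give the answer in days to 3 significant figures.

143 days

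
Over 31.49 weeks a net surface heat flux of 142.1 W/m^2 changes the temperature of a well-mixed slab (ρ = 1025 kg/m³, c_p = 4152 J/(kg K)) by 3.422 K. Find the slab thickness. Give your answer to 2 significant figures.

190 m

Heat input Q = F Δt = 142.1 × 1.90×10^7 s = 2.71×10^9 J/m².
Required areal heat capacity C = Q / ΔT = 7.91×10^8 J/(m²·K).
Depth D = C / (ρ c_p) = 7.91×10^8 / (1025 × 4152) = 186 m.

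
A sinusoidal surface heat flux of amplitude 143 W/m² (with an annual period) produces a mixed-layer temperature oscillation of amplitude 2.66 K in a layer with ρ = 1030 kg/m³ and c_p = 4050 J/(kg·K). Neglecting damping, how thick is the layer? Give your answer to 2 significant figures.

ω = 2π / 3.15×10^7 s = 1.99×10^-7 s⁻¹.
Required C = F₀ / (A ω) = 143 / (2.66 × 1.99×10^-7) = 2.70×10^8 J/(m²·K).
D = C / (ρ c_p) = 2.70×10^8 / (1030 × 4050) = 64.7 m.

65 m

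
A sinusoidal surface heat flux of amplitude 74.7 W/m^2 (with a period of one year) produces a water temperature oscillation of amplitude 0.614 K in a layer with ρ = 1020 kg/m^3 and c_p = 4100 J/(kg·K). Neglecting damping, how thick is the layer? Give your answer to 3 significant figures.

ω = 2π / 3.15×10^7 s = 1.99×10^-7 s⁻¹.
Required C = F₀ / (A ω) = 74.7 / (0.614 × 1.99×10^-7) = 6.11×10^8 J/(m²·K).
D = C / (ρ c_p) = 6.11×10^8 / (1020 × 4100) = 146 m.

146 m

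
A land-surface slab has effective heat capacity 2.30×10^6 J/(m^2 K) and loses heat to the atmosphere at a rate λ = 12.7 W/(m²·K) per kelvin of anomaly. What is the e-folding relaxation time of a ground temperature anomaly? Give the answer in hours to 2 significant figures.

Areal heat capacity C = 2.30×10^6 J/(m^2 K) (given).
Relaxation time τ = C / λ = 2.30×10^6 / 12.7 = 1.81×10^5 s.
In hours: 1.81×10^5 s / (3600 s/hour) = 50.3 hours.

50 hours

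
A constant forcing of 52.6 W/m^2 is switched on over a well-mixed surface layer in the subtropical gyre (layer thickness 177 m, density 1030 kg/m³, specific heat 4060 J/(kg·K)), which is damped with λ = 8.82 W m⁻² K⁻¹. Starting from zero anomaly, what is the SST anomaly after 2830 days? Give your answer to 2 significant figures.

5.6 K

Areal heat capacity C = ρ c_p D = 1030 × 4060 × 177 = 7.40×10^8 J m⁻² K⁻¹.
τ = C / λ = 7.40×10^8 / 8.82 = 8.39×10^7 s.
Equilibrium anomaly ΔT_eq = F / λ = 52.6 / 8.82 = 5.96 K.
t = 2830 days = 2.45×10^8 s, so t/τ = 2.91.
ΔT(t) = ΔT_eq (1 − e^(−t/τ)) = 5.96 × (1 − e^−2.91) = 5.64 K.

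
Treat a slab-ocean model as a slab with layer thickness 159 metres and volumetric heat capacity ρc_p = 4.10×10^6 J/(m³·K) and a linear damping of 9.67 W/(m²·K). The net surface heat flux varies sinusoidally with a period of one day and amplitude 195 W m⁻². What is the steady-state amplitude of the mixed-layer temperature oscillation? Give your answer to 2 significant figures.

Areal heat capacity C = ρc_p × D = 4.10×10^6 × 159 = 6.52×10^8 J/(m^2 K).
Angular frequency ω = 2π / T = 2π / 86400 s = 7.27×10^-5 s⁻¹.
√((Cω)² + λ²) = √((47400)² + 9.67²) = 47400 W/(m²·K).
Amplitude A = F₀ / √((Cω)²+λ²) = 195 / 47400 = 0.00411 K.

0.0041 K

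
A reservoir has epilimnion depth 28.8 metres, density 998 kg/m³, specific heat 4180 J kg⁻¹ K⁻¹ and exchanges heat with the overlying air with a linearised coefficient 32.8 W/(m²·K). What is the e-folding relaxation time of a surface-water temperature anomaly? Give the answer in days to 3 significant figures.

42.4 days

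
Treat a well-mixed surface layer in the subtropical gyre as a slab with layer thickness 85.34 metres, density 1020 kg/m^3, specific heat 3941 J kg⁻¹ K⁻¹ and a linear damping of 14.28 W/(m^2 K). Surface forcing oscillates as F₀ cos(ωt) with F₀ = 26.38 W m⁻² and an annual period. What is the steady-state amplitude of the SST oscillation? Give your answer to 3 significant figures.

0.378 K

Areal heat capacity C = ρ c_p D = 1020 × 3941 × 85.34 = 3.43×10^8 J m⁻² K⁻¹.
Angular frequency ω = 2π / T = 2π / 3.15×10^7 s = 1.99×10^-7 s⁻¹.
√((Cω)² + λ²) = √((68.3)² + 14.28²) = 69.8 W/(m²·K).
Amplitude A = F₀ / √((Cω)²+λ²) = 26.38 / 69.8 = 0.378 K.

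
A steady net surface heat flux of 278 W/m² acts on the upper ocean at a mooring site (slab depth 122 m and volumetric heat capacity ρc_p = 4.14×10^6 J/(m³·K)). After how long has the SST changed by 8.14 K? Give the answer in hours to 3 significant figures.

4110 hours

Areal heat capacity C = ρc_p × D = 4.14×10^6 × 122 = 5.05×10^8 J/(m²·K).
Time required: Δt = C ΔT / F = 5.05×10^8 × 8.14 / 278 = 1.48×10^7 s.
In hours: 1.48×10^7 s / (3600 s/hour) = 4110 hours.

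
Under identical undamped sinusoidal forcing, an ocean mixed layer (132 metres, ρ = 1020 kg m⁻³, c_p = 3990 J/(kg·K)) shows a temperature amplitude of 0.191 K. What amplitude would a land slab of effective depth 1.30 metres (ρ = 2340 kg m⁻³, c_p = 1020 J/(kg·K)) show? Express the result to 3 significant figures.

33.1 K

C_ocean = 5.37×10^8 J/(m²·K); C_land = 3.10×10^6 J/(m²·K).
A ∝ 1/C ⇒ A_land = A_ocean × C_ocean/C_land = 0.191 × 173 = 33.1 K.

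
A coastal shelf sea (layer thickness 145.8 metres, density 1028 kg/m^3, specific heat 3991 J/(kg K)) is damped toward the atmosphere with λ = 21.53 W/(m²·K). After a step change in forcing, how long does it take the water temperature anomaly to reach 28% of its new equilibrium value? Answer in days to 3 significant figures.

Areal heat capacity C = ρ c_p D = 1028 × 3991 × 145.8 = 5.98×10^8 J/(m^2 K).
τ = C / λ = 5.98×10^8 / 21.53 = 2.78×10^7 s.
Fraction reached: 1 − e^(−t/τ) = 0.28 ⇒ t = −τ ln(1 − 0.28) = τ × 0.329.
t = 9.13×10^6 s = 106 days.

106 days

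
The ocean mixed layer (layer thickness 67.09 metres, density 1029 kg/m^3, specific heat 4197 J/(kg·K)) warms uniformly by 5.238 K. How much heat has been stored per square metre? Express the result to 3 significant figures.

Areal heat capacity C = ρ c_p D = 1029 × 4197 × 67.09 = 2.90×10^8 J/(m²·K).
ΔQ = C ΔT = 2.90×10^8 × 5.238 = 1.52×10^9 J/m².

1.52×10^9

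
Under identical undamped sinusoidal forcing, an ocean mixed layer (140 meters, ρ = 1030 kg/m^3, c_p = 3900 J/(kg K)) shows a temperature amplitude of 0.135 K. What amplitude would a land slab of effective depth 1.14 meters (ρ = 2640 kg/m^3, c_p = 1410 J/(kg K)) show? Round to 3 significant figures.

C_ocean = 5.62×10^8 J/(m²·K); C_land = 4.24×10^6 J/(m²·K).
A ∝ 1/C ⇒ A_land = A_ocean × C_ocean/C_land = 0.135 × 133 = 17.9 K.

17.9 K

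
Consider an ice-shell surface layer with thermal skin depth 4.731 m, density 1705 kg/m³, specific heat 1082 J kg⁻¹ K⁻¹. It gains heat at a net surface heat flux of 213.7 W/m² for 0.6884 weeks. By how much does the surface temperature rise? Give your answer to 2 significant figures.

10 K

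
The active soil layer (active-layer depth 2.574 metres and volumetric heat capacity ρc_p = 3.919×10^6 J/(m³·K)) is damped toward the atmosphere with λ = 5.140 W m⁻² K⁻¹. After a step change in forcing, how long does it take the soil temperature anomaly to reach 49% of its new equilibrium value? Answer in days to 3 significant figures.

15.3 days

Areal heat capacity C = ρc_p × D = 3.919×10^6 × 2.574 = 1.01×10^7 J/(m²·K).
τ = C / λ = 1.01×10^7 / 5.140 = 1.96×10^6 s.
Fraction reached: 1 − e^(−t/τ) = 0.49 ⇒ t = −τ ln(1 − 0.49) = τ × 0.673.
t = 1.32×10^6 s = 15.3 days.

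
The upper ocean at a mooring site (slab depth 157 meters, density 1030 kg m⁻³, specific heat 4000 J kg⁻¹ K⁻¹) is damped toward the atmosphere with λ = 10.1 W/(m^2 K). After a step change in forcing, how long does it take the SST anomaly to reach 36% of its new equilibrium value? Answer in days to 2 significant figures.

Areal heat capacity C = ρ c_p D = 1030 × 4000 × 157 = 6.47×10^8 J/(m²·K).
τ = C / λ = 6.47×10^8 / 10.1 = 6.40×10^7 s.
Fraction reached: 1 − e^(−t/τ) = 0.36 ⇒ t = −τ ln(1 − 0.36) = τ × 0.446.
t = 2.86×10^7 s = 331 days.

330 days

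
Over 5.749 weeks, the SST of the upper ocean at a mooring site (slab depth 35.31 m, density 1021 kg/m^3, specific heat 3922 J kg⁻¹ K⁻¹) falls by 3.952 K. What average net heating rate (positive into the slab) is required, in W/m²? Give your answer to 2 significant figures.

Areal heat capacity C = ρ c_p D = 1021 × 3922 × 35.31 = 1.41×10^8 J/(m^2 K).
Required heat per unit area: Q = C ΔT = 1.41×10^8 × -3.952 = -5.59×10^8 J/m².
Flux F = Q / Δt = -5.59×10^8 / 3.48×10^6 s = -161 W/m².

-160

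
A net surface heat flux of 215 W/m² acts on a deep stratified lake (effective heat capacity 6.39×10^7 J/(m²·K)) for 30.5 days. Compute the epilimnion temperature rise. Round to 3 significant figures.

Areal heat capacity C = 6.39×10^7 J/(m²·K) (given).
Net heat input Q = F Δt = 215 × (30.5 days × 86400 s/day) = 5.67×10^8 J/m².
ΔT = Q / C = 5.67×10^8 / 6.39×10^7 = 8.87 K.

8.87 K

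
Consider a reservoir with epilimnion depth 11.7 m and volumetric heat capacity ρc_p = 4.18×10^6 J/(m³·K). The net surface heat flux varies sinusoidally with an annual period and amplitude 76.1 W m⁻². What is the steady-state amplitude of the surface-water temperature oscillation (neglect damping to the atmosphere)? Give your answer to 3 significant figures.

7.81 K

Areal heat capacity C = ρc_p × D = 4.18×10^6 × 11.7 = 4.89×10^7 J/(m²·K).
Angular frequency ω = 2π / T = 2π / 3.15×10^7 s = 1.99×10^-7 s⁻¹.
Cω = 4.89×10^7 × 1.99×10^-7 = 9.74 W/(m²·K).
Amplitude A = F₀ / (Cω) = 76.1 / 9.74 = 7.81 K.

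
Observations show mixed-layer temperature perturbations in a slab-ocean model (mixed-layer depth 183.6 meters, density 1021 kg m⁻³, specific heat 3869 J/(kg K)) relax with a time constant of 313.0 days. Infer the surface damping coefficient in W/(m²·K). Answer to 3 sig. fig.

26.8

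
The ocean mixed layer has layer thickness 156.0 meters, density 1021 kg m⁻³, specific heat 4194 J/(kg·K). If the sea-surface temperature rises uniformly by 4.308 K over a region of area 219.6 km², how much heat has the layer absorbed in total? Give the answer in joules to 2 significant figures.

6.3×10^17 J

Areal heat capacity C = ρ c_p D = 1021 × 4194 × 156.0 = 6.68×10^8 J/(m²·K).
Heat per unit area: q = C ΔT = 6.68×10^8 × 4.308 = 2.88×10^9 J/m².
Total heat: Q = q × A = 2.88×10^9 × (219.6 × 10⁶ m²) = 6.32×10^17 J.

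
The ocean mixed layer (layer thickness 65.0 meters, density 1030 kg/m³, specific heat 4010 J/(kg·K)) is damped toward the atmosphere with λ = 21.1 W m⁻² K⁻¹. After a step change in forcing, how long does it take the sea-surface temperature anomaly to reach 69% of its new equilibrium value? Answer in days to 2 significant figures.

170 days

Areal heat capacity C = ρ c_p D = 1030 × 4010 × 65.0 = 2.68×10^8 J/(m^2 K).
τ = C / λ = 2.68×10^8 / 21.1 = 1.27×10^7 s.
Fraction reached: 1 − e^(−t/τ) = 0.69 ⇒ t = −τ ln(1 − 0.69) = τ × 1.17.
t = 1.49×10^7 s = 172 days.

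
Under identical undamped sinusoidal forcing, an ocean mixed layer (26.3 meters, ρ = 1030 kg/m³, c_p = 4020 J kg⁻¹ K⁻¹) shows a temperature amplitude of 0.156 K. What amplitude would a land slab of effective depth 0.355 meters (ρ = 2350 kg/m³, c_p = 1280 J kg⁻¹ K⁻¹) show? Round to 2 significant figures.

C_ocean = 1.09×10^8 J/(m²·K); C_land = 1.07×10^6 J/(m²·K).
A ∝ 1/C ⇒ A_land = A_ocean × C_ocean/C_land = 0.156 × 102 = 15.9 K.

16 K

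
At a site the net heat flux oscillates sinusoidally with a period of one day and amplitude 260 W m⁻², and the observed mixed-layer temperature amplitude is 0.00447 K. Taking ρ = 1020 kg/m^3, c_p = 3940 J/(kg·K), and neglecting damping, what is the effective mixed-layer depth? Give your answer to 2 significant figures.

200 m

ω = 2π / 86400 s = 7.27×10^-5 s⁻¹.
Required C = F₀ / (A ω) = 260 / (0.00447 × 7.27×10^-5) = 8.00×10^8 J/(m²·K).
D = C / (ρ c_p) = 8.00×10^8 / (1020 × 3940) = 199 m.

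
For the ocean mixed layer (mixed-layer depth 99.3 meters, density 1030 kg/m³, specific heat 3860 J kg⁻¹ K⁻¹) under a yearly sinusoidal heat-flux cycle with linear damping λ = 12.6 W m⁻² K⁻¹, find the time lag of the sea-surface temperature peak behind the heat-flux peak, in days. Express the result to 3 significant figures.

Areal heat capacity C = ρ c_p D = 1030 × 3860 × 99.3 = 3.95×10^8 J/(m^2 K).
ω = 2π / 3.15×10^7 s = 1.99×10^-7 s⁻¹.
Phase lag φ = arctan(Cω/λ) = arctan(78.7/12.6) = 1.41 rad.
Time lag = φ / ω = 1.41 / 1.99×10^-7 = 7.09×10^6 s = 82.0 days.

82.0 days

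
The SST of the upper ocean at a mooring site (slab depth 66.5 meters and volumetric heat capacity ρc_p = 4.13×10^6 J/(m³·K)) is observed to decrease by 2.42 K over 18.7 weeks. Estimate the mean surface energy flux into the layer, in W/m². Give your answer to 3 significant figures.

-58.8

Areal heat capacity C = ρc_p × D = 4.13×10^6 × 66.5 = 2.75×10^8 J/(m²·K).
Required heat per unit area: Q = C ΔT = 2.75×10^8 × -2.42 = -6.65×10^8 J/m².
Flux F = Q / Δt = -6.65×10^8 / 1.13×10^7 s = -58.8 W/m².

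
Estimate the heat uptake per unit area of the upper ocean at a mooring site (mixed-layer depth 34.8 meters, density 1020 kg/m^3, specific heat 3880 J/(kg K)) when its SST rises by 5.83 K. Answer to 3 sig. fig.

8.03×10^8

Areal heat capacity C = ρ c_p D = 1020 × 3880 × 34.8 = 1.38×10^8 J/(m^2 K).
ΔQ = C ΔT = 1.38×10^8 × 5.83 = 8.03×10^8 J/m².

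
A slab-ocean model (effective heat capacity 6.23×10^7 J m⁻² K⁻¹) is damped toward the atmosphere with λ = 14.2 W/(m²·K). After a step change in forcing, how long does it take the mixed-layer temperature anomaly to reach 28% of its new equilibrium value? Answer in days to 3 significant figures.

Areal heat capacity C = 6.23×10^7 J m⁻² K⁻¹ (given).
τ = C / λ = 6.23×10^7 / 14.2 = 4.39×10^6 s.
Fraction reached: 1 − e^(−t/τ) = 0.28 ⇒ t = −τ ln(1 − 0.28) = τ × 0.329.
t = 1.44×10^6 s = 16.7 days.

16.7 days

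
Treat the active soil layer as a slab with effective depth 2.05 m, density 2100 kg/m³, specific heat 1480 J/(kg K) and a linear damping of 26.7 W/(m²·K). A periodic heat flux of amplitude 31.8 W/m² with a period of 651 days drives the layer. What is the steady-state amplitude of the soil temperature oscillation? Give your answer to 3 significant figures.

1.19 K

Areal heat capacity C = ρ c_p D = 2100 × 1480 × 2.05 = 6.37×10^6 J m⁻² K⁻¹.
Angular frequency ω = 2π / T = 2π / 5.62×10^7 s = 1.12×10^-7 s⁻¹.
√((Cω)² + λ²) = √((0.712)² + 26.7²) = 26.7 W/(m²·K).
Amplitude A = F₀ / √((Cω)²+λ²) = 31.8 / 26.7 = 1.19 K.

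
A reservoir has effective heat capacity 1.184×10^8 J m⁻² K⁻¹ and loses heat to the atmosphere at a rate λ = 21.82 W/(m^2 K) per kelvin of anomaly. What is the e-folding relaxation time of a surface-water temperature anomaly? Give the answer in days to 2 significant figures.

63 days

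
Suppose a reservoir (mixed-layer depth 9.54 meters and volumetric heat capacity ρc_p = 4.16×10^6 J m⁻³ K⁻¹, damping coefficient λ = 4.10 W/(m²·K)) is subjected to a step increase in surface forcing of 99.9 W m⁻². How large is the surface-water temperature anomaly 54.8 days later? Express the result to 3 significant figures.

9.43 K

Areal heat capacity C = ρc_p × D = 4.16×10^6 × 9.54 = 3.97×10^7 J/(m^2 K).
τ = C / λ = 3.97×10^7 / 4.10 = 9.68×10^6 s.
Equilibrium anomaly ΔT_eq = F / λ = 99.9 / 4.10 = 24.4 K.
t = 54.8 days = 4.73×10^6 s, so t/τ = 0.489.
ΔT(t) = ΔT_eq (1 − e^(−t/τ)) = 24.4 × (1 − e^−0.489) = 9.43 K.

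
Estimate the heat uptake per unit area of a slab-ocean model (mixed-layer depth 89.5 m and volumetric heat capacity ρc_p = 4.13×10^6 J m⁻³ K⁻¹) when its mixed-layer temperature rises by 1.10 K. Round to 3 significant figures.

4.07×10^8

Areal heat capacity C = ρc_p × D = 4.13×10^6 × 89.5 = 3.70×10^8 J/(m²·K).
ΔQ = C ΔT = 3.70×10^8 × 1.10 = 4.07×10^8 J/m².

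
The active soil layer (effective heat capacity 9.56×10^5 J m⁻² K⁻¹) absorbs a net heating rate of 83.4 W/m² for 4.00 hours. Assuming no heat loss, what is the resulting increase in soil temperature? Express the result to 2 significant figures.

1.3 K

Areal heat capacity C = 9.56×10^5 J m⁻² K⁻¹ (given).
Net heat input Q = F Δt = 83.4 × (4.00 hours × 3600 s/hour) = 1.20×10^6 J/m².
ΔT = Q / C = 1.20×10^6 / 9.56×10^5 = 1.26 K.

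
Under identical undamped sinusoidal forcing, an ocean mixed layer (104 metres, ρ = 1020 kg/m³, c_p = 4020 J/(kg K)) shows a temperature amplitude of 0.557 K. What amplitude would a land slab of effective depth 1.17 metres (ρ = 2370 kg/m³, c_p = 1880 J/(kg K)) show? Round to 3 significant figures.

C_ocean = 4.26×10^8 J/(m²·K); C_land = 5.21×10^6 J/(m²·K).
A ∝ 1/C ⇒ A_land = A_ocean × C_ocean/C_land = 0.557 × 81.8 = 45.6 K.

45.6 K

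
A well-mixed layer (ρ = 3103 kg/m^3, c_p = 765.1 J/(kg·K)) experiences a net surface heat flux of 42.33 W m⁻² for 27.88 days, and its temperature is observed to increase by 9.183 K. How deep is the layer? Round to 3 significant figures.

4.68 m

Heat input Q = F Δt = 42.33 × 2.41×10^6 s = 1.02×10^8 J/m².
Required areal heat capacity C = Q / ΔT = 1.11×10^7 J/(m²·K).
Depth D = C / (ρ c_p) = 1.11×10^7 / (3103 × 765.1) = 4.68 m.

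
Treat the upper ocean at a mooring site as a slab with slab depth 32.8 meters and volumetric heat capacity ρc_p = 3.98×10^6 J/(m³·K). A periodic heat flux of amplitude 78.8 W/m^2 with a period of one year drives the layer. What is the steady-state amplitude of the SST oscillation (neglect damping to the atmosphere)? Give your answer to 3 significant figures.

Areal heat capacity C = ρc_p × D = 3.98×10^6 × 32.8 = 1.31×10^8 J/(m²·K).
Angular frequency ω = 2π / T = 2π / 3.15×10^7 s = 1.99×10^-7 s⁻¹.
Cω = 1.31×10^8 × 1.99×10^-7 = 26.0 W/(m²·K).
Amplitude A = F₀ / (Cω) = 78.8 / 26.0 = 3.03 K.

3.03 K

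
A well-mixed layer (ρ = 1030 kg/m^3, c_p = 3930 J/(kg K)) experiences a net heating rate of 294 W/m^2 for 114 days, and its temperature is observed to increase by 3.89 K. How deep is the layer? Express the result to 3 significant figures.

184 m

Heat input Q = F Δt = 294 × 9.85×10^6 s = 2.90×10^9 J/m².
Required areal heat capacity C = Q / ΔT = 7.44×10^8 J/(m²·K).
Depth D = C / (ρ c_p) = 7.44×10^8 / (1030 × 3930) = 184 m.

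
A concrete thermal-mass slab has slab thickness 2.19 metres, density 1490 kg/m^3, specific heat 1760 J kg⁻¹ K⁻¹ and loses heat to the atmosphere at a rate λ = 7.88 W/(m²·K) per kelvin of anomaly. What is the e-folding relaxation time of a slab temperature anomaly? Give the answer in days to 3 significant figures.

8.44 days

Areal heat capacity C = ρ c_p D = 1490 × 1760 × 2.19 = 5.74×10^6 J/(m²·K).
Relaxation time τ = C / λ = 5.74×10^6 / 7.88 = 7.29×10^5 s.
In days: 7.29×10^5 s / (86400 s/day) = 8.44 days.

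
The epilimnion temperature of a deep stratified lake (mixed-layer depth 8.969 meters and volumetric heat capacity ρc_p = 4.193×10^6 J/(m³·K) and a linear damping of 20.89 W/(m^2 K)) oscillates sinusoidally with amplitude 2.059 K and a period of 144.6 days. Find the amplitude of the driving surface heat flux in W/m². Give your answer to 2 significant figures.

58

Areal heat capacity C = ρc_p × D = 4.193×10^6 × 8.969 = 3.76×10^7 J/(m²·K).
ω = 2π / 1.25×10^7 s = 5.03×10^-7 s⁻¹.
√((Cω)² + λ²) = √((18.9)² + 20.89²) = 28.2 W/(m²·K).
F₀ = A × √((Cω)²+λ²) = 2.059 × 28.2 = 58.0 W/m².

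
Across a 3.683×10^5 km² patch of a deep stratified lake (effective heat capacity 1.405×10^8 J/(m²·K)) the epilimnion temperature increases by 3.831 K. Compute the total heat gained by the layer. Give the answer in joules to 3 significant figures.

Areal heat capacity C = 1.405×10^8 J/(m²·K) (given).
Heat per unit area: q = C ΔT = 1.40×10^8 × 3.831 = 5.38×10^8 J/m².
Total heat: Q = q × A = 5.38×10^8 × (3.683×10^5 × 10⁶ m²) = 1.98×10^20 J.

1.98×10^20 J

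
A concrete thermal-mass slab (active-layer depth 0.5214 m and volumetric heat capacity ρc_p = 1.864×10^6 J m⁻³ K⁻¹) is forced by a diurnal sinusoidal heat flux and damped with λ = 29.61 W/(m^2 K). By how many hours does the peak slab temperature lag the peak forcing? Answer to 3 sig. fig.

4.48 hours

Areal heat capacity C = ρc_p × D = 1.864×10^6 × 0.5214 = 9.72×10^5 J/(m^2 K).
ω = 2π / 86400 s = 7.27×10^-5 s⁻¹.
Phase lag φ = arctan(Cω/λ) = arctan(70.7/29.61) = 1.17 rad.
Time lag = φ / ω = 1.17 / 7.27×10^-5 = 16100 s = 4.48 hours.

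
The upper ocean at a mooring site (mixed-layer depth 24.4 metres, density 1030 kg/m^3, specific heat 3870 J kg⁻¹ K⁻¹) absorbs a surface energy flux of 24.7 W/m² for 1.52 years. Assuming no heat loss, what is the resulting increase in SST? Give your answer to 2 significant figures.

12 K

Areal heat capacity C = ρ c_p D = 1030 × 3870 × 24.4 = 9.73×10^7 J/(m²·K).
Net heat input Q = F Δt = 24.7 × (1.52 years × 3.156×10^7 s/year) = 1.18×10^9 J/m².
ΔT = Q / C = 1.18×10^9 / 9.73×10^7 = 12.2 K.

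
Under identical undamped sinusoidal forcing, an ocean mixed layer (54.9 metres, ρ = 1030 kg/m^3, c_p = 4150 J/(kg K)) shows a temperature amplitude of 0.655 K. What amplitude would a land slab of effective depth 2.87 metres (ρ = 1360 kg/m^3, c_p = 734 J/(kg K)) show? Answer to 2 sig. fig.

54 K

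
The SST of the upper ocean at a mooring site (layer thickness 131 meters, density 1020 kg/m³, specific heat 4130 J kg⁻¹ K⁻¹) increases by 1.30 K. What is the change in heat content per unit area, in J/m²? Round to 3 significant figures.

Areal heat capacity C = ρ c_p D = 1020 × 4130 × 131 = 5.52×10^8 J m⁻² K⁻¹.
ΔQ = C ΔT = 5.52×10^8 × 1.30 = 7.17×10^8 J/m².

7.17×10^8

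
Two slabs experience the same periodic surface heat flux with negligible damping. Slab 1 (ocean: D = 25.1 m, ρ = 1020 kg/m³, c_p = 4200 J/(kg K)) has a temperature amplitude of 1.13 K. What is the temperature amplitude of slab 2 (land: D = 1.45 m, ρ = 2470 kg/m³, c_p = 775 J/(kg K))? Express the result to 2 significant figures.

44 K

C_ocean = 1.08×10^8 J/(m²·K); C_land = 2.78×10^6 J/(m²·K).
A ∝ 1/C ⇒ A_land = A_ocean × C_ocean/C_land = 1.13 × 38.7 = 43.8 K.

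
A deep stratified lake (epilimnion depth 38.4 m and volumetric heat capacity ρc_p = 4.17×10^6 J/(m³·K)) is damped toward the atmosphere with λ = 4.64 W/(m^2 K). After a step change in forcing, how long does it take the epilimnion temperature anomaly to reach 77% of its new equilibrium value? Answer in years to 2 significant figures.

1.6 years

Areal heat capacity C = ρc_p × D = 4.17×10^6 × 38.4 = 1.60×10^8 J/(m²·K).
τ = C / λ = 1.60×10^8 / 4.64 = 3.45×10^7 s.
Fraction reached: 1 − e^(−t/τ) = 0.77 ⇒ t = −τ ln(1 − 0.77) = τ × 1.47.
t = 5.07×10^7 s = 1.61 years.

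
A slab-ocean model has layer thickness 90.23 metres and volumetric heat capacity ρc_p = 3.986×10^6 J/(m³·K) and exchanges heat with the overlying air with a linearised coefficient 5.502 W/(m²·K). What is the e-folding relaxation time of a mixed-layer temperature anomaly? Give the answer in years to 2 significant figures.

2.1 years

Areal heat capacity C = ρc_p × D = 3.986×10^6 × 90.23 = 3.60×10^8 J/(m^2 K).
Relaxation time τ = C / λ = 3.60×10^8 / 5.502 = 6.54×10^7 s.
In years: 6.54×10^7 s / (3.156×10^7 s/year) = 2.07 years.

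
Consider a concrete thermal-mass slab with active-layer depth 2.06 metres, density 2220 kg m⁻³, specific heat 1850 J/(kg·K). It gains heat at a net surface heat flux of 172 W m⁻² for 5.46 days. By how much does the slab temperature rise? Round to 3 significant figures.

Areal heat capacity C = ρ c_p D = 2220 × 1850 × 2.06 = 8.46×10^6 J/(m²·K).
Net heat input Q = F Δt = 172 × (5.46 days × 86400 s/day) = 8.11×10^7 J/m².
ΔT = Q / C = 8.11×10^7 / 8.46×10^6 = 9.59 K.

9.59 K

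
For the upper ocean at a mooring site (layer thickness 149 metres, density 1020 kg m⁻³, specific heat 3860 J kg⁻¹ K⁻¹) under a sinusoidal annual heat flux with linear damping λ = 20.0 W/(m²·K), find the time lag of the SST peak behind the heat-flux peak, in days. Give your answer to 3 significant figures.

81.4 days

Areal heat capacity C = ρ c_p D = 1020 × 3860 × 149 = 5.87×10^8 J/(m^2 K).
ω = 2π / 3.15×10^7 s = 1.99×10^-7 s⁻¹.
Phase lag φ = arctan(Cω/λ) = arctan(117/20.0) = 1.40 rad.
Time lag = φ / ω = 1.40 / 1.99×10^-7 = 7.03×10^6 s = 81.4 days.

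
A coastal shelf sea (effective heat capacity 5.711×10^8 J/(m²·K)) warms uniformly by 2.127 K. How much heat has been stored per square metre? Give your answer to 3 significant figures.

1.21×10^9

Areal heat capacity C = 5.711×10^8 J/(m²·K) (given).
ΔQ = C ΔT = 5.71×10^8 × 2.127 = 1.21×10^9 J/m².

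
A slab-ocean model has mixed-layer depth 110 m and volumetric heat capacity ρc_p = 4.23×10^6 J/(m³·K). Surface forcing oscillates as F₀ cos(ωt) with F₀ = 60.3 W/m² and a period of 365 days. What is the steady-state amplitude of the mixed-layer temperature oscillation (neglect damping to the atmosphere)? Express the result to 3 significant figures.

Areal heat capacity C = ρc_p × D = 4.23×10^6 × 110 = 4.65×10^8 J/(m²·K).
Angular frequency ω = 2π / T = 2π / 3.15×10^7 s = 1.99×10^-7 s⁻¹.
Cω = 4.65×10^8 × 1.99×10^-7 = 92.7 W/(m²·K).
Amplitude A = F₀ / (Cω) = 60.3 / 92.7 = 0.650 K.

0.650 K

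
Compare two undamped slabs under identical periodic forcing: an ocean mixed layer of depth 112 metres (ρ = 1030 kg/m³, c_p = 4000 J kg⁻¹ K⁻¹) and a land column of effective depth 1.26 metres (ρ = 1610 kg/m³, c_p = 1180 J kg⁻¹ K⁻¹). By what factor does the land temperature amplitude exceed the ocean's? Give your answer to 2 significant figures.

C_ocean = 1030 × 4000 × 112 = 4.61×10^8 J/(m²·K).
C_land = 1610 × 1180 × 1.26 = 2.39×10^6 J/(m²·K).
Undamped amplitude ∝ 1/C, so A_land/A_ocean = C_ocean/C_land = 193.

190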